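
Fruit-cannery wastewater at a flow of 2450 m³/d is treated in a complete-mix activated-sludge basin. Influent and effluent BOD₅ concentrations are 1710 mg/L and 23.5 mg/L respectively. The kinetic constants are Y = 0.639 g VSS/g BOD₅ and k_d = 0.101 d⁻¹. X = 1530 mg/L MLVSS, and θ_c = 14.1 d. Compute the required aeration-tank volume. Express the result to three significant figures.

V ≈ 10000 m³

Steady-state biomass mass balance: V·X·(1 + k_d·θ_c) = Y·Q·(S₀ − S)·θ_c, so V = 0.639 × 2450 × (1710 − 23.5) × 14.1 / [1530 × (1 + 0.101 × 14.1)] = 3.72×10^7 / 3709 = 10038 m³.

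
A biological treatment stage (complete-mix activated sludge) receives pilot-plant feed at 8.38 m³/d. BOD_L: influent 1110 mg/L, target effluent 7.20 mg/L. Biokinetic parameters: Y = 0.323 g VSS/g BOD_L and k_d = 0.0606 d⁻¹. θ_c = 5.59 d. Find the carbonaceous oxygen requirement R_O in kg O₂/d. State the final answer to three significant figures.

Correct the yield for decay: Y_obs = Y/(1 + k_d θ_c) = 0.323 / (1 + 0.0606 × 5.59) = 0.323 / 1.339 = 0.2413.
Substrate removed = Q·(S₀ − S) = 8.38 m³/d × (1110 − 7.20) g/m³ = 9.24×10^3 g/d = 9.241 kg/d.
Biomass synthesised: P_X = Y_obs × 9.241 = 2.230 kg VSS/d.
R_O = Q·ΔS − 1.42 P_X = 9.241 − 3.166 = 6.075 kg O₂/d.

R_O ≈ 6.08 kg O₂/d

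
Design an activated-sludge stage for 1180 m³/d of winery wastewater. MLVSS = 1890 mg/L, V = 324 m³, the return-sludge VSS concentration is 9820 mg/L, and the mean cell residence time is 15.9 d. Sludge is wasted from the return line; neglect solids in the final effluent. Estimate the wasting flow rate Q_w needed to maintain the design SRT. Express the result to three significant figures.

Wasting from the return line (neglecting effluent solids): Q_w = V·X / (θ_c·X_r) = 324.0 × 1890 / (15.9 × 9820) = 3.922 m³/d.

Q_w ≈ 3.92 m³/d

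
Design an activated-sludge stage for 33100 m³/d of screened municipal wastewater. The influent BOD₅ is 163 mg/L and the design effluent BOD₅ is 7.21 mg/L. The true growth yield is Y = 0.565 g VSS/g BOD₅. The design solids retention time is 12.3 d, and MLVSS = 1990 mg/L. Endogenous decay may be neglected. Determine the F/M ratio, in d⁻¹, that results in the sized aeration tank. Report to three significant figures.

V·X = Y·Q·ΔS·θ_c gives V = 0.565 × 33100 × (163 − 7.21) × 12.3 / 1990 = 18008 m³.
Food-to-microorganism ratio F/M = Q S₀ / (V X) = 33100 × 163 / (18008 × 1990) = 0.1506 d⁻¹.

F/M ≈ 0.151 d⁻¹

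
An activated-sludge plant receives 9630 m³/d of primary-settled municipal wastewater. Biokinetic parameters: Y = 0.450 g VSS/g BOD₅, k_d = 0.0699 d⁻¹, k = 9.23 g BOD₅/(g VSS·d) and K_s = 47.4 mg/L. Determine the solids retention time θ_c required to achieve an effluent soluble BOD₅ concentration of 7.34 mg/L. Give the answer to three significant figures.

θ_c ≈ 2.05 d

From 1/θ_c = Y·k·S/(K_s + S) − k_d: Y·k·S/(K_s+S) = 0.450 × 9.23 × 7.34 / (47.4 + 7.34) = 0.5569 d⁻¹.
θ_c = 1/(μ − k_d) = 1/(0.5569 − 0.0699) = 1/0.4870 = 2.053 d.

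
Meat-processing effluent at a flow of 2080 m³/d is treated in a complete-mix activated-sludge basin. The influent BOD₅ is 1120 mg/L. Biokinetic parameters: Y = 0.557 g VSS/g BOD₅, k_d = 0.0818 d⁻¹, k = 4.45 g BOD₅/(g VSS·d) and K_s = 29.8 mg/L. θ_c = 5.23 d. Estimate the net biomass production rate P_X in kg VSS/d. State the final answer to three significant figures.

Effluent substrate depends only on kinetics and SRT: S = K_s(1 + k_d θ_c) / [θ_c(Yk − k_d) − 1] = 29.8 × (1 + 0.0818 × 5.23) / [5.23 × (0.557 × 4.45 − 0.0818) − 1] = 42.55 / 11.54 = 3.689 mg/L.
Observed yield with endogenous decay: Y_obs = Y / (1 + k_d·θ_c) = 0.557 / (1 + 0.0818 × 5.23) = 0.557 / 1.428 = 0.3901 g VSS/g BOD₅.
Mass of BOD₅ removed per day: Q(S₀ − S) = 2080 × 1116 g/m³ = 2322 kg/d.
Biomass produced: P_X = Y_obs·Q·ΔS = 0.3901 × 2322 ≈ 905.8 kg VSS/d.

P_X ≈ 906 kg VSS/d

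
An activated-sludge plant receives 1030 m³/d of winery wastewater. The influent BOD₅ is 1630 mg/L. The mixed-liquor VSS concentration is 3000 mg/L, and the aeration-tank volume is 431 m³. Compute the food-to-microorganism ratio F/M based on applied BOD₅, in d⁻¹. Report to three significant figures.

F/M = applied load / biomass = Q·S₀/(V·X) = 1030 × 1630 / (431.0 × 3000) = 1.298 d⁻¹.

F/M ≈ 1.30 d⁻¹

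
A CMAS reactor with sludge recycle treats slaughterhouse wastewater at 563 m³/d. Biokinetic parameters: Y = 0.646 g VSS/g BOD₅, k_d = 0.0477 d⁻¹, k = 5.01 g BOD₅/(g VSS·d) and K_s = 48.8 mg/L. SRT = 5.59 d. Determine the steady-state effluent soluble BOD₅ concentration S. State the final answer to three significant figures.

S ≈ 3.67 mg/L

For a completely mixed reactor with recycle the Lawrence–McCarty relation gives S = K_s·(1 + k_d·θ_c) / [θ_c·(Y·k − k_d) − 1] = 48.8 × (1 + 0.0477 × 5.59) / [5.59 × (0.646 × 5.01 − 0.0477) − 1] = 61.81 / 16.83 = 3.674 mg/L.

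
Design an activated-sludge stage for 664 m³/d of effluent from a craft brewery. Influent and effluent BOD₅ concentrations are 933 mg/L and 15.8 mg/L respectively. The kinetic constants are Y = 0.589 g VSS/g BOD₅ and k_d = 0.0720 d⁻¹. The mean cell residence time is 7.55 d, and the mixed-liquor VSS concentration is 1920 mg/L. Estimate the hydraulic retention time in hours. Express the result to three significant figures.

τ ≈ 33.0 h

From the SRT design equation V = Y Q (S₀−S) θ_c / [X (1 + k_d θ_c)] = 0.589 × 664 × (933 − 15.8) × 7.55 / [1920 × (1 + 0.0720 × 7.55)] = 2.71×10^6 / 2964 = 913.8 m³.
τ = V/Q = 913.8/664 = 1.376 d, or 33.03 h.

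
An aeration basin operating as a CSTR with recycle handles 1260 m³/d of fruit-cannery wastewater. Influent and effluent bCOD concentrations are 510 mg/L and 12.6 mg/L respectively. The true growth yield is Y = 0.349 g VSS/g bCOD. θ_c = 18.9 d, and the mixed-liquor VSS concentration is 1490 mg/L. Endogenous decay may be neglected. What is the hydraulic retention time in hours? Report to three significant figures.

With k_d = 0 the design equation reduces to V = Y Q (S₀−S) θ_c / X = 0.349 × 1260 × (510 − 12.6) × 18.9 / 1490 = 2774 m³.
Hydraulic retention time τ = V/Q = 2774 / 1260 = 2.202 d = 52.85 h.

τ ≈ 52.8 h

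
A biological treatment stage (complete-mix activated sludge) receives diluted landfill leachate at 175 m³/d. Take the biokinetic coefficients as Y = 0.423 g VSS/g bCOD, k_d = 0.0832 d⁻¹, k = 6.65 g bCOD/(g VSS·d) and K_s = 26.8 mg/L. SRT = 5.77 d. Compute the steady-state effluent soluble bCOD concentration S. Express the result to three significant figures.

For a completely mixed reactor with recycle the Lawrence–McCarty relation gives S = K_s·(1 + k_d·θ_c) / [θ_c·(Y·k − k_d) − 1] = 26.8 × (1 + 0.0832 × 5.77) / [5.77 × (0.423 × 6.65 − 0.0832) − 1] = 39.67 / 14.75 = 2.689 mg/L.

S ≈ 2.69 mg/L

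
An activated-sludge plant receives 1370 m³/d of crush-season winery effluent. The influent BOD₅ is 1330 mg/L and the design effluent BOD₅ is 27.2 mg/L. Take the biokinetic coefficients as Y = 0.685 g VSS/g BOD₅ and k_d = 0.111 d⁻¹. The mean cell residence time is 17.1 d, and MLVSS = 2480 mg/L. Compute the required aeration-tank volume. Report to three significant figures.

Rearranging the biomass balance for a CMAS with decay, V = Y·Q·ΔS·θ_c / [X·(1+k_d θ_c)] = 0.685 × 1370 × (1330 − 27.2) × 17.1 / [2480 × (1 + 0.111 × 17.1)] = 2.09×10^7 / 7187 = 2909 m³.

V ≈ 2910 m³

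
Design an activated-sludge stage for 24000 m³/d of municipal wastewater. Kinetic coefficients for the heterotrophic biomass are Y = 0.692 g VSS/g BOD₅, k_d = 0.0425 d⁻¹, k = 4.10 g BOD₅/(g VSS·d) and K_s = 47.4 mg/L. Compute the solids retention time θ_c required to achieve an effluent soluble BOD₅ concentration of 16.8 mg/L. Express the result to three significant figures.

θ_c ≈ 1.43 d

From 1/θ_c = Y·k·S/(K_s + S) − k_d: Y·k·S/(K_s+S) = 0.692 × 4.10 × 16.8 / (47.4 + 16.8) = 0.7424 d⁻¹.
Then 1/θ_c = μ − k_d = 0.7424 − 0.0425 = 0.6999 d⁻¹, giving θ_c = 1.429 d.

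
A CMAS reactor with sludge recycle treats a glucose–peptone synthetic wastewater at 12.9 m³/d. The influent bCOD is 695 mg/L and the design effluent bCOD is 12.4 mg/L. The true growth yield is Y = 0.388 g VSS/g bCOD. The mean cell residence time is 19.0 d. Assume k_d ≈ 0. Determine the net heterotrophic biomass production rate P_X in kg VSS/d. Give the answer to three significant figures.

P_X ≈ 3.42 kg VSS/d

With endogenous decay neglected, the observed yield equals the true yield: Y_obs = Y = 0.388 g VSS/g bCOD.
Substrate removed = Q·(S₀ − S) = 12.9 m³/d × (695 − 12.4) g/m³ = 8.81×10^3 g/d = 8.806 kg/d.
So the net sludge growth is P_X = 0.3880 × 8.806 = 3.417 kg VSS/d.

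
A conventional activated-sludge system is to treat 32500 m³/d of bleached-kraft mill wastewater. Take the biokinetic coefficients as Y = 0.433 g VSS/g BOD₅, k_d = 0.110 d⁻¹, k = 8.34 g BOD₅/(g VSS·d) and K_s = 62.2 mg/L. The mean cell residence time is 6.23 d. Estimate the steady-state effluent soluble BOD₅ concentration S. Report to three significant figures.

For a completely mixed reactor with recycle the Lawrence–McCarty relation gives S = K_s·(1 + k_d·θ_c) / [θ_c·(Y·k − k_d) − 1] = 62.2 × (1 + 0.110 × 6.23) / [6.23 × (0.433 × 8.34 − 0.110) − 1] = 104.8 / 20.81 = 5.037 mg/L.

S ≈ 5.04 mg/L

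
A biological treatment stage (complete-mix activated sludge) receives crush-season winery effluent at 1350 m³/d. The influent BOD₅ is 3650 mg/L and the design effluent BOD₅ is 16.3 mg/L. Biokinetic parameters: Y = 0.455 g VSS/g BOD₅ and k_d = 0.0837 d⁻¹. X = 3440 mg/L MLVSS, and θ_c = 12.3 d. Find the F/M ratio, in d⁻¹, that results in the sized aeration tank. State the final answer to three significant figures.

Steady-state biomass mass balance: V·X·(1 + k_d·θ_c) = Y·Q·(S₀ − S)·θ_c, so V = 0.455 × 1350 × (3650 − 16.3) × 12.3 / [3440 × (1 + 0.0837 × 12.3)] = 2.75×10^7 / 6982 = 3932 m³.
Food-to-microorganism ratio F/M = Q S₀ / (V X) = 1350 × 3650 / (3932 × 3440) = 0.3643 d⁻¹.

F/M ≈ 0.364 d⁻¹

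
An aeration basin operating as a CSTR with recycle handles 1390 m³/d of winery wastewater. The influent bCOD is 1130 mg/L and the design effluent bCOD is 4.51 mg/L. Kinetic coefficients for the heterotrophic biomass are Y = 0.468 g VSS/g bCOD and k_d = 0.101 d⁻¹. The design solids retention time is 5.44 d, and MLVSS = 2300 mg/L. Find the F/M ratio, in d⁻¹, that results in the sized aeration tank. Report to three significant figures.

F/M ≈ 0.611 d⁻¹

Rearranging the biomass balance for a CMAS with decay, V = Y·Q·ΔS·θ_c / [X·(1+k_d θ_c)] = 0.468 × 1390 × (1130 − 4.51) × 5.44 / [2300 × (1 + 0.101 × 5.44)] = 3.98×10^6 / 3564 = 1118 m³.
Food-to-microorganism ratio F/M = Q S₀ / (V X) = 1390 × 1130 / (1118 × 2300) = 0.6110 d⁻¹.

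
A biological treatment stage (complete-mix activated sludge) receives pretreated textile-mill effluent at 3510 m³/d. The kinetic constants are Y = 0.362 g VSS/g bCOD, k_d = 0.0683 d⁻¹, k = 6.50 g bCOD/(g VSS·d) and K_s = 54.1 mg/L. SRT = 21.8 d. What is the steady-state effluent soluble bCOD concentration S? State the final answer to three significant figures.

From the Monod/SRT balance for a CMAS, S = K_s·(1+k_d θ_c)/[θ_c·(Y k − k_d) − 1] = 54.1 × (1 + 0.0683 × 21.8) / [21.8 × (0.362 × 6.50 − 0.0683) − 1] = 134.7 / 48.81 = 2.759 mg/L.

S ≈ 2.76 mg/L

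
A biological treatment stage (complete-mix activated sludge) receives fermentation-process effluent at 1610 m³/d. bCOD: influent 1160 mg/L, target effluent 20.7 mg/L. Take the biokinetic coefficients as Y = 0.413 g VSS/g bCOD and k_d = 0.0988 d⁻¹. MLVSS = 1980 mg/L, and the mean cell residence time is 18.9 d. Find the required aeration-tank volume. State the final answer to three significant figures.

V ≈ 2520 m³

Steady-state biomass mass balance: V·X·(1 + k_d·θ_c) = Y·Q·(S₀ − S)·θ_c, so V = 0.413 × 1610 × (1160 − 20.7) × 18.9 / [1980 × (1 + 0.0988 × 18.9)] = 1.43×10^7 / 5677 = 2522 m³.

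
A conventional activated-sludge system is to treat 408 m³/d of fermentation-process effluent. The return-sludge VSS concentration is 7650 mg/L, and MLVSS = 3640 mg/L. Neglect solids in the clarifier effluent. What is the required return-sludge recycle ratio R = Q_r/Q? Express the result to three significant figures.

R ≈ 0.908

Mass balance around the secondary clarifier (neglecting effluent solids): R = X / (X_r − X) = 3640 / (7650 − 3640) = 0.9077.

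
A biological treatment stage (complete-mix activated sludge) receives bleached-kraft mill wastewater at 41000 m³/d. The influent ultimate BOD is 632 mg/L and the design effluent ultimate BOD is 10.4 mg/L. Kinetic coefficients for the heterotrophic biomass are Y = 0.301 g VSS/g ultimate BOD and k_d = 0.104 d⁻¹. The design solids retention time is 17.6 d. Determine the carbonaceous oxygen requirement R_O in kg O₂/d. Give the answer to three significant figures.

Observed yield with endogenous decay: Y_obs = Y / (1 + k_d·θ_c) = 0.301 / (1 + 0.104 × 17.6) = 0.301 / 2.830 = 0.1063 g VSS/g ultimate BOD.
Substrate removed = Q·(S₀ − S) = 41000 m³/d × (632 − 10.4) g/m³ = 2.55×10^7 g/d = 25486 kg/d.
Net sludge production P_X = 0.1063 × 25486 = 2710 kg VSS/d.
R_O = Q·ΔS − 1.42 P_X = 25486 − 3849 = 21637 kg O₂/d.

R_O ≈ 21600 kg O₂/d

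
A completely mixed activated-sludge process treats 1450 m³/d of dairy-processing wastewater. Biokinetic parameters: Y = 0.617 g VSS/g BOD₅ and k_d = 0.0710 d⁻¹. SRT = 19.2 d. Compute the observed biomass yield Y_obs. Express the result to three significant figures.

Y_obs ≈ 0.261 g VSS/g BOD₅

The observed yield is Y_obs = Y/(1 + k_d·θ_c) = 0.617 / (1 + 0.0710 × 19.2) = 0.617 / 2.363 = 0.2611 g VSS per g BOD₅ removed.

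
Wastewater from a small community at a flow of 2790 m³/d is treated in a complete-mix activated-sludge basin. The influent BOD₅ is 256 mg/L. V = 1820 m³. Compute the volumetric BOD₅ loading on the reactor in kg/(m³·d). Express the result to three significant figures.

L_v ≈ 0.392 kg BOD₅/(m³·d)

L_v = Q S₀ / V = 2790 × 256 × 10⁻³ / 1820 = 0.3924 kg/(m³·d).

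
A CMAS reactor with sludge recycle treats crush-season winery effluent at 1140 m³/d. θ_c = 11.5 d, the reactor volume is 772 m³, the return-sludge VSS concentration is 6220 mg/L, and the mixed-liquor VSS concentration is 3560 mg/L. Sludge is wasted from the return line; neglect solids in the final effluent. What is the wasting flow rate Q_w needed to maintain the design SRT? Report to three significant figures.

Q_w ≈ 38.4 m³/d

Wasting from the return line (neglecting effluent solids): Q_w = V·X / (θ_c·X_r) = 772.0 × 3560 / (11.5 × 6220) = 38.42 m³/d.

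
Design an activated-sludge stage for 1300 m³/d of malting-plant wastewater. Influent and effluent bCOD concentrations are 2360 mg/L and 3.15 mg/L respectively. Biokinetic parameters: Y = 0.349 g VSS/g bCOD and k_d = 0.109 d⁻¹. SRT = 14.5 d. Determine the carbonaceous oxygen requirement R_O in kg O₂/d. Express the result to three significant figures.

R_O ≈ 2480 kg O₂/d

Observed yield with endogenous decay: Y_obs = Y / (1 + k_d·θ_c) = 0.349 / (1 + 0.109 × 14.5) = 0.349 / 2.580 = 0.1352 g VSS/g bCOD.
Substrate removed = Q·(S₀ − S) = 1300 m³/d × (2360 − 3.15) g/m³ = 3.06×10^6 g/d = 3064 kg/d.
P_X = Y_obs·Q·(S₀ − S) = 0.1352 × 3064 = 414.4 kg VSS/d.
R_O = Q·ΔS − 1.42 P_X = 3064 − 588.4 = 2475 kg O₂/d.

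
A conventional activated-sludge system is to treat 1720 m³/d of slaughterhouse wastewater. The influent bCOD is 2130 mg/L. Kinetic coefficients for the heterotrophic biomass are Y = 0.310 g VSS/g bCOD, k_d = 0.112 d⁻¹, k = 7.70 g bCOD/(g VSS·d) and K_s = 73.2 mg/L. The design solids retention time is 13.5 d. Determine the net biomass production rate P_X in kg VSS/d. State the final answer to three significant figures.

P_X ≈ 451 kg VSS/d

Effluent substrate depends only on kinetics and SRT: S = K_s(1 + k_d θ_c) / [θ_c(Yk − k_d) − 1] = 73.2 × (1 + 0.112 × 13.5) / [13.5 × (0.310 × 7.70 − 0.112) − 1] = 183.9 / 29.71 = 6.189 mg/L.
Correct the yield for decay: Y_obs = Y/(1 + k_d θ_c) = 0.310 / (1 + 0.112 × 13.5) = 0.310 / 2.512 = 0.1234.
Mass of bCOD removed per day: Q(S₀ − S) = 1720 × 2124 g/m³ = 3653 kg/d.
Net biomass production P_X = Y_obs × Q·(S₀ − S) = 0.1234 × 3653 = 450.8 kg VSS/d.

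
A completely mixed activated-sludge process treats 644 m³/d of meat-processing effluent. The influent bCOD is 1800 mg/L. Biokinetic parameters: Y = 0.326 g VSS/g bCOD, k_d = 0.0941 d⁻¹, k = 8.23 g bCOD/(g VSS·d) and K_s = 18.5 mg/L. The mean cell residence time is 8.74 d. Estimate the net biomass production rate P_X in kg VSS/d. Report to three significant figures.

P_X ≈ 207 kg VSS/d

Effluent substrate depends only on kinetics and SRT: S = K_s(1 + k_d θ_c) / [θ_c(Yk − k_d) − 1] = 18.5 × (1 + 0.0941 × 8.74) / [8.74 × (0.326 × 8.23 − 0.0941) − 1] = 33.72 / 21.63 = 1.559 mg/L.
Y_obs = Y / (1 + k_d θ_c) = 0.326 / (1 + 0.0941 × 8.74) = 0.326 / 1.822 = 0.1789.
Q·(S₀ − S) = 644 × (1800 − 1.56) × 10⁻³ = 1158 kg/d removed.
Net biomass production P_X = Y_obs × Q·(S₀ − S) = 0.1789 × 1158 = 207.2 kg VSS/d.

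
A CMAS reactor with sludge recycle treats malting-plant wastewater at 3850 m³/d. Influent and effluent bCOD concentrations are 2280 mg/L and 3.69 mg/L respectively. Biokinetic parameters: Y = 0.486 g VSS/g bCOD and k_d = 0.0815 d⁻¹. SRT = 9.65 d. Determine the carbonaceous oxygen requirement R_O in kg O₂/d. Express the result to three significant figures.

Correct the yield for decay: Y_obs = Y/(1 + k_d θ_c) = 0.486 / (1 + 0.0815 × 9.65) = 0.486 / 1.786 = 0.2720.
Mass of bCOD removed per day: Q(S₀ − S) = 3850 × 2276 g/m³ = 8764 kg/d.
P_X = Y_obs·Q·(S₀ − S) = 0.2720 × 8764 = 2384 kg VSS/d.
Carbonaceous O₂ demand = substrate oxidised − cell-mass equivalent = 8764 − 1.42 × 2384 = 5378 kg O₂/d.

R_O ≈ 5380 kg O₂/d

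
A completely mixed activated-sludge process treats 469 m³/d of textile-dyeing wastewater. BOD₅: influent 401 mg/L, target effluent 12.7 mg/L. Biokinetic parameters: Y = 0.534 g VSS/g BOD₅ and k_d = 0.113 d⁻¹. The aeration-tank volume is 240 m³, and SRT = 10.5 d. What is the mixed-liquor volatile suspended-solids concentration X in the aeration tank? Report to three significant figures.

X = Y·Q·ΔS·θ_c / [V·(1 + k_d θ_c)] = 0.534 × 469 × (401 − 12.7) × 10.5 / [240 × (1 + 0.113 × 10.5)] = 1946 mg/L.

X ≈ 1950 mg/L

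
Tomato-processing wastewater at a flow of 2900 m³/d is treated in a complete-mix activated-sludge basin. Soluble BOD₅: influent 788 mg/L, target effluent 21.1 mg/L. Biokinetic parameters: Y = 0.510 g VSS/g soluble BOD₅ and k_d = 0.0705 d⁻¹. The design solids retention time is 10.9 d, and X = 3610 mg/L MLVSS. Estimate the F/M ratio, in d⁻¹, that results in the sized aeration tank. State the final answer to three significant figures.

Rearranging the biomass balance for a CMAS with decay, V = Y·Q·ΔS·θ_c / [X·(1+k_d θ_c)] = 0.510 × 2900 × (788 − 21.1) × 10.9 / [3610 × (1 + 0.0705 × 10.9)] = 1.24×10^7 / 6384 = 1937 m³.
Food-to-microorganism ratio F/M = Q S₀ / (V X) = 2900 × 788 / (1937 × 3610) = 0.3269 d⁻¹.

F/M ≈ 0.327 d⁻¹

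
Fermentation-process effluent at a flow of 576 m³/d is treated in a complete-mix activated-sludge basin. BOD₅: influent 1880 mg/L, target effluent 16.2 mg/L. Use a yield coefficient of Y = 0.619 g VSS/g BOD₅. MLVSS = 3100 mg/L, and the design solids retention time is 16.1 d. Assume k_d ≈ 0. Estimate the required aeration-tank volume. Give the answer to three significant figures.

V ≈ 3450 m³

Biomass mass balance (decay neglected): V·X = Y·Q·(S₀ − S)·θ_c, so V = 0.619 × 576 × (1880 − 16.2) × 16.1 / 3100 = 3451 m³.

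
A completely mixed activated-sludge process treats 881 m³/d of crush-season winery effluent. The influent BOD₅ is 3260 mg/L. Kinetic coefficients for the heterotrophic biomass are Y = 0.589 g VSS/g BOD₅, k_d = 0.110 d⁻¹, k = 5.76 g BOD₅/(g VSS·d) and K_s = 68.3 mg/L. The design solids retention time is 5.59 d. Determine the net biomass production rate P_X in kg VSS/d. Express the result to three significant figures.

Effluent substrate depends only on kinetics and SRT: S = K_s(1 + k_d θ_c) / [θ_c(Yk − k_d) − 1] = 68.3 × (1 + 0.110 × 5.59) / [5.59 × (0.589 × 5.76 − 0.110) − 1] = 110.3 / 17.35 = 6.357 mg/L.
Correct the yield for decay: Y_obs = Y/(1 + k_d θ_c) = 0.589 / (1 + 0.110 × 5.59) = 0.589 / 1.615 = 0.3647.
Substrate removed = Q·(S₀ − S) = 881 m³/d × (3260 − 6.36) g/m³ = 2.87×10^6 g/d = 2866 kg/d.
Net biomass production P_X = Y_obs × Q·(S₀ − S) = 0.3647 × 2866 = 1045 kg VSS/d.

P_X ≈ 1050 kg VSS/d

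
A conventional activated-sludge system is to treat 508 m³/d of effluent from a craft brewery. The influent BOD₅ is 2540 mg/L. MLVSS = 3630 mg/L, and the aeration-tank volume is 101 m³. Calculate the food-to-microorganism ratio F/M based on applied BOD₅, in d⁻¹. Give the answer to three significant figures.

F/M = Q·S₀ / (V·X) = 508 × 2540 / (101.0 × 3630) = 3.519 g BOD₅·(g VSS·d)⁻¹.

F/M ≈ 3.52 d⁻¹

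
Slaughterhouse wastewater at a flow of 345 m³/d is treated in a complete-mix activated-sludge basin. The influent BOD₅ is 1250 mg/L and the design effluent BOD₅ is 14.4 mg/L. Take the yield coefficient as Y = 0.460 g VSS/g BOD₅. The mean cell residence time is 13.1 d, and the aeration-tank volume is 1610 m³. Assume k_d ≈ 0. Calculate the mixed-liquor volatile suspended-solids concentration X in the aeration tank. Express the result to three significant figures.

X ≈ 1600 mg/L

Without decay, X = Y Q (S₀−S) θ_c / V = 0.460 × 345 × (1250 − 14.4) × 13.1 / 1610 = 1596 mg/L.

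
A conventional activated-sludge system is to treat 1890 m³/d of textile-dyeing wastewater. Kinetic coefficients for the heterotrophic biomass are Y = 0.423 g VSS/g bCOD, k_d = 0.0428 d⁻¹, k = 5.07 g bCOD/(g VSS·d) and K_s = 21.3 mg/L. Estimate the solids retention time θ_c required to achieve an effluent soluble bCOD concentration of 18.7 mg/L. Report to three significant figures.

From 1/θ_c = Y·k·S/(K_s + S) − k_d: Y·k·S/(K_s+S) = 0.423 × 5.07 × 18.7 / (21.3 + 18.7) = 1.003 d⁻¹.
θ_c = 1/(μ − k_d) = 1/(1.003 − 0.0428) = 1/0.9598 = 1.042 d.

θ_c ≈ 1.04 d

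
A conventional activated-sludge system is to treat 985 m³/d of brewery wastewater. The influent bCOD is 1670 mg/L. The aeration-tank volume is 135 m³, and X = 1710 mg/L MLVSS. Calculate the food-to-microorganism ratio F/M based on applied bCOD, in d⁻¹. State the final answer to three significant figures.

Food-to-microorganism ratio F/M = Q S₀ / (V X) = 985 × 1670 / (135.0 × 1710) = 7.126 d⁻¹.

F/M ≈ 7.13 d⁻¹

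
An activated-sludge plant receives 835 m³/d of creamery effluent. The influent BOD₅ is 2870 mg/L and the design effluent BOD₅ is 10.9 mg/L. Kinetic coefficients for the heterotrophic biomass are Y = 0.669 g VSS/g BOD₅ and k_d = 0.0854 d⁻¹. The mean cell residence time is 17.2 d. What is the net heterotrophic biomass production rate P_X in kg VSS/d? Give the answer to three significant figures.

Y_obs = Y / (1 + k_d θ_c) = 0.669 / (1 + 0.0854 × 17.2) = 0.669 / 2.469 = 0.2710.
Substrate removed = Q·(S₀ − S) = 835 m³/d × (2870 − 10.9) g/m³ = 2.39×10^6 g/d = 2387 kg/d.
Biomass produced: P_X = Y_obs·Q·ΔS = 0.2710 × 2387 ≈ 646.9 kg VSS/d.

P_X ≈ 647 kg VSS/d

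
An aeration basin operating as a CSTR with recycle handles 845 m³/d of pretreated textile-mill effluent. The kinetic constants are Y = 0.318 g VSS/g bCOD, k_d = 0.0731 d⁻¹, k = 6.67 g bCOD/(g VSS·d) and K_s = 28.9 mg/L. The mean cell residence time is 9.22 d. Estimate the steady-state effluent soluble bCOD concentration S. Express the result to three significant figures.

S ≈ 2.71 mg/L

Effluent substrate depends only on kinetics and SRT: S = K_s(1 + k_d θ_c) / [θ_c(Yk − k_d) − 1] = 28.9 × (1 + 0.0731 × 9.22) / [9.22 × (0.318 × 6.67 − 0.0731) − 1] = 48.38 / 17.88 = 2.705 mg/L.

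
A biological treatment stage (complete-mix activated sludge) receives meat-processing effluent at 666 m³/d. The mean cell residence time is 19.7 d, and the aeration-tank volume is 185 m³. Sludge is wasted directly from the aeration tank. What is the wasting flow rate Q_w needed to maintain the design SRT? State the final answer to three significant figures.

Wasting from the aeration tank: Q_w = V / θ_c = 185.0 / 19.7 = 9.391 m³/d.

Q_w ≈ 9.39 m³/d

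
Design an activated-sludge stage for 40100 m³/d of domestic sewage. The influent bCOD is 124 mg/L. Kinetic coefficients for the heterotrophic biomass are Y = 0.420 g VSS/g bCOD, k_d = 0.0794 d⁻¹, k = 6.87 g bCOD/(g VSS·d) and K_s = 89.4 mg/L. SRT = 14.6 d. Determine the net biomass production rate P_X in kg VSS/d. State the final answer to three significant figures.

From the Monod/SRT balance for a CMAS, S = K_s·(1+k_d θ_c)/[θ_c·(Y k − k_d) − 1] = 89.4 × (1 + 0.0794 × 14.6) / [14.6 × (0.420 × 6.87 − 0.0794) − 1] = 193.0 / 39.97 = 4.830 mg/L.
Observed yield with endogenous decay: Y_obs = Y / (1 + k_d·θ_c) = 0.420 / (1 + 0.0794 × 14.6) = 0.420 / 2.159 = 0.1945 g VSS/g bCOD.
ΔS = 124 − 4.83 = 119.2 mg/L, so the substrate removal rate is 40100 × 119.2/1000 = 4779 kg bCOD/d.
Biomass produced: P_X = Y_obs·Q·ΔS = 0.1945 × 4779 ≈ 929.5 kg VSS/d.

P_X ≈ 930 kg VSS/d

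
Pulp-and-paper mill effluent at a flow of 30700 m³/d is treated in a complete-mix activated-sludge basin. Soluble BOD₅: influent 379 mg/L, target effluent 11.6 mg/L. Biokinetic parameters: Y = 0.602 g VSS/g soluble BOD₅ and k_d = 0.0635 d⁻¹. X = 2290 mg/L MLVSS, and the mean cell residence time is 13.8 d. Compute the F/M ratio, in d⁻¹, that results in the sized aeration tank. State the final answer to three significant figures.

Rearranging the biomass balance for a CMAS with decay, V = Y·Q·ΔS·θ_c / [X·(1+k_d θ_c)] = 0.602 × 30700 × (379 − 11.6) × 13.8 / [2290 × (1 + 0.0635 × 13.8)] = 9.37×10^7 / 4297 = 21808 m³.
F/M = applied load / biomass = Q·S₀/(V·X) = 30700 × 379 / (21808 × 2290) = 0.2330 d⁻¹.

F/M ≈ 0.233 d⁻¹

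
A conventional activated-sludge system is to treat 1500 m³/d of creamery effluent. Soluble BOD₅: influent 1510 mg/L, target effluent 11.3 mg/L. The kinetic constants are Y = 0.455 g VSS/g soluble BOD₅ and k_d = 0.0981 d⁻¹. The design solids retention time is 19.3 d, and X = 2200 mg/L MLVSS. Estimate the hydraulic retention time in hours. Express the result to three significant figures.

Rearranging the biomass balance for a CMAS with decay, V = Y·Q·ΔS·θ_c / [X·(1+k_d θ_c)] = 0.455 × 1500 × (1510 − 11.3) × 19.3 / [2200 × (1 + 0.0981 × 19.3)] = 1.97×10^7 / 6365 = 3101 m³.
τ = V/Q = 3101/1500 = 2.068 d, or 49.62 h.

τ ≈ 49.6 h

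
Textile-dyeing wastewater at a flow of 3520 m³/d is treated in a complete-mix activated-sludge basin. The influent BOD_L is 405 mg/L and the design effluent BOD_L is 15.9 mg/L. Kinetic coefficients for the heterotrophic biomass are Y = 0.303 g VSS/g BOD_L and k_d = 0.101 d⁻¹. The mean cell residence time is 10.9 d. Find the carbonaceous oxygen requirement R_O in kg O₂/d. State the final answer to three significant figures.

R_O ≈ 1090 kg O₂/d

The observed yield is Y_obs = Y/(1 + k_d·θ_c) = 0.303 / (1 + 0.101 × 10.9) = 0.303 / 2.101 = 0.1442 g VSS per g BOD_L removed.
ΔS = 405 − 15.9 = 389.1 mg/L, so the substrate removal rate is 3520 × 389.1/1000 = 1370 kg BOD_L/d.
P_X = Y_obs·Q·(S₀ − S) = 0.1442 × 1370 = 197.5 kg VSS/d.
Carbonaceous O₂ demand = substrate oxidised − cell-mass equivalent = 1370 − 1.42 × 197.5 = 1089 kg O₂/d.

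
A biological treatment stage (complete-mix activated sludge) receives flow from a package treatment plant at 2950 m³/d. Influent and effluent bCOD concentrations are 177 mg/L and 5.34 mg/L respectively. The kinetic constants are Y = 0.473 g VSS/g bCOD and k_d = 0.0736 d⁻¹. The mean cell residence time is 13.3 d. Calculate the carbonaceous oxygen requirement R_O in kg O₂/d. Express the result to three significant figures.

R_O ≈ 335 kg O₂/d

Correct the yield for decay: Y_obs = Y/(1 + k_d θ_c) = 0.473 / (1 + 0.0736 × 13.3) = 0.473 / 1.979 = 0.2390.
Mass of bCOD removed per day: Q(S₀ − S) = 2950 × 171.7 g/m³ = 506.4 kg/d.
Net sludge production P_X = 0.2390 × 506.4 = 121.0 kg VSS/d.
R_O = Q·ΔS − 1.42 P_X = 506.4 − 171.9 = 334.5 kg O₂/d.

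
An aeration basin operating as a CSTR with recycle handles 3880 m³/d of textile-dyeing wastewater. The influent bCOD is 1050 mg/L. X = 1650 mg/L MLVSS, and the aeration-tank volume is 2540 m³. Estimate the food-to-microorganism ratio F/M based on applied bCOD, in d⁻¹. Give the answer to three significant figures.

F/M = Q·S₀ / (V·X) = 3880 × 1050 / (2540 × 1650) = 0.9721 g bCOD·(g VSS·d)⁻¹.

F/M ≈ 0.972 d⁻¹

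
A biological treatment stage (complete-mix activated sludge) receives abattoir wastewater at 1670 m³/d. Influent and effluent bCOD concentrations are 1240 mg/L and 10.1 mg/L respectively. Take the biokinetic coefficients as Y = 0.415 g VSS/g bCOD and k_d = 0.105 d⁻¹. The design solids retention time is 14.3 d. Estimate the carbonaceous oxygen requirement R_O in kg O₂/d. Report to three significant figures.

Observed yield with endogenous decay: Y_obs = Y / (1 + k_d·θ_c) = 0.415 / (1 + 0.105 × 14.3) = 0.415 / 2.502 = 0.1659 g VSS/g bCOD.
Q·(S₀ − S) = 1670 × (1240 − 10.1) × 10⁻³ = 2054 kg/d removed.
P_X = Y_obs·Q·(S₀ − S) = 0.1659 × 2054 = 340.7 kg VSS/d.
Carbonaceous O₂ demand = substrate oxidised − cell-mass equivalent = 2054 − 1.42 × 340.7 = 1570 kg O₂/d.

R_O ≈ 1570 kg O₂/d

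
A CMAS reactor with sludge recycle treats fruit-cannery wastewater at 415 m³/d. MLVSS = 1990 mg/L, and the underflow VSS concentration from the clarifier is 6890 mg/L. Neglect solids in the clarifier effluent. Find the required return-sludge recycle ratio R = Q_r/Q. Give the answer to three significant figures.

R ≈ 0.406

Mass balance around the secondary clarifier (neglecting effluent solids): R = X / (X_r − X) = 1990 / (6890 − 1990) = 0.4061.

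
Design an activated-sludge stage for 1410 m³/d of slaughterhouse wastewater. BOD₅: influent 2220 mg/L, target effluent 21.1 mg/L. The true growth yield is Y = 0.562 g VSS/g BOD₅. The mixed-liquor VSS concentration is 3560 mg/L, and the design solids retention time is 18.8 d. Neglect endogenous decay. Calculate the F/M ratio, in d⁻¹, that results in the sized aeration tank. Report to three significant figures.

V·X = Y·Q·ΔS·θ_c gives V = 0.562 × 1410 × (2220 − 21.1) × 18.8 / 3560 = 9202 m³.
F/M = Q·S₀ / (V·X) = 1410 × 2220 / (9202 × 3560) = 0.09555 g BOD₅·(g VSS·d)⁻¹.

F/M ≈ 0.0956 d⁻¹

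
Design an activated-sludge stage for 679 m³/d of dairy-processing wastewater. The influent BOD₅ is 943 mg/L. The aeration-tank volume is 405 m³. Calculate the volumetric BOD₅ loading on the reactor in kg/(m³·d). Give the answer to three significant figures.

L_v = Q S₀ / V = 679 × 943 × 10⁻³ / 405.0 = 1.581 kg/(m³·d).

L_v ≈ 1.58 kg BOD₅/(m³·d)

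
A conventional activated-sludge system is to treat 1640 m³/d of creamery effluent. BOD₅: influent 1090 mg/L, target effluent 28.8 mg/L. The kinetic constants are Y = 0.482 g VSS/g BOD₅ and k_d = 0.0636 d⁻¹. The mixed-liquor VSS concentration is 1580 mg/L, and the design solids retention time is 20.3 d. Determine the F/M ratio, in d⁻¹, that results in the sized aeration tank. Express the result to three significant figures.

From the SRT design equation V = Y Q (S₀−S) θ_c / [X (1 + k_d θ_c)] = 0.482 × 1640 × (1090 − 28.8) × 20.3 / [1580 × (1 + 0.0636 × 20.3)] = 1.7×10^7 / 3620 = 4704 m³.
F/M = Q·S₀ / (V·X) = 1640 × 1090 / (4704 × 1580) = 0.2405 g BOD₅·(g VSS·d)⁻¹.

F/M ≈ 0.241 d⁻¹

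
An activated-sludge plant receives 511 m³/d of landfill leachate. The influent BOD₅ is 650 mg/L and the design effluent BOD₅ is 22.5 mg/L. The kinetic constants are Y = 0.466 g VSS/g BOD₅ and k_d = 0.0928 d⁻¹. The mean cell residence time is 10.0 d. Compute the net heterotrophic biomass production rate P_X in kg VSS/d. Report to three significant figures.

Observed yield with endogenous decay: Y_obs = Y / (1 + k_d·θ_c) = 0.466 / (1 + 0.0928 × 10.0) = 0.466 / 1.928 = 0.2417 g VSS/g BOD₅.
ΔS = 650 − 22.5 = 627.5 mg/L, so the substrate removal rate is 511 × 627.5/1000 = 320.7 kg BOD₅/d.
Net biomass production P_X = Y_obs × Q·(S₀ − S) = 0.2417 × 320.7 = 77.50 kg VSS/d.

P_X ≈ 77.5 kg VSS/d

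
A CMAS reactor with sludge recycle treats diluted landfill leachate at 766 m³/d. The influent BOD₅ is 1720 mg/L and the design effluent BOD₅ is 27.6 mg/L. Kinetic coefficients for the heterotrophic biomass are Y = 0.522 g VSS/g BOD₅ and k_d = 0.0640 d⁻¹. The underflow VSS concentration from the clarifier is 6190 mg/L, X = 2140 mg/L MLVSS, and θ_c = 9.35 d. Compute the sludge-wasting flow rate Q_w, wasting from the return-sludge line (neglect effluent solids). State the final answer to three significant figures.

Q_w ≈ 68.4 m³/d

From the SRT design equation V = Y Q (S₀−S) θ_c / [X (1 + k_d θ_c)] = 0.522 × 766 × (1720 − 27.6) × 9.35 / [2140 × (1 + 0.0640 × 9.35)] = 6.33×10^6 / 3421 = 1850 m³.
θ_c = V·X/(Q_w·X_r) when wasting from the recycle, so Q_w = V·X/(θ_c·X_r) = 1850 × 2140 / (9.35 × 6190) = 68.40 m³/d.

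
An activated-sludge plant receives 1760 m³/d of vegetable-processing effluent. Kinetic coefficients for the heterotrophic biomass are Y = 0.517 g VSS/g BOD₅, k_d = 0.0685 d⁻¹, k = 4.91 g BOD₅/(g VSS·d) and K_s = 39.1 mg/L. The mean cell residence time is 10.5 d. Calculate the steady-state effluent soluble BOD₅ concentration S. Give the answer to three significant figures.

S ≈ 2.70 mg/L

Effluent substrate depends only on kinetics and SRT: S = K_s(1 + k_d θ_c) / [θ_c(Yk − k_d) − 1] = 39.1 × (1 + 0.0685 × 10.5) / [10.5 × (0.517 × 4.91 − 0.0685) − 1] = 67.22 / 24.93 = 2.696 mg/L.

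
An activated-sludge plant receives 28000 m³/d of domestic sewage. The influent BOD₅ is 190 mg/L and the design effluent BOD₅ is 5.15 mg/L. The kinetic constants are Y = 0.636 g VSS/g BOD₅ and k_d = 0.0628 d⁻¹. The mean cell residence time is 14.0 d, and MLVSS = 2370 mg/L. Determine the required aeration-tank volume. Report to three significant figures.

Rearranging the biomass balance for a CMAS with decay, V = Y·Q·ΔS·θ_c / [X·(1+k_d θ_c)] = 0.636 × 28000 × (190 − 5.15) × 14.0 / [2370 × (1 + 0.0628 × 14.0)] = 4.61×10^7 / 4454 = 10348 m³.

V ≈ 10300 m³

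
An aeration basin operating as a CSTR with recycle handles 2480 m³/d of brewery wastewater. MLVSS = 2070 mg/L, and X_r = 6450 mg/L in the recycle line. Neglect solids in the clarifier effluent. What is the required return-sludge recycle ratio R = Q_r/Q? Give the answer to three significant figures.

R = Q_r/Q = X/(X_r − X) = 2070 / (6450 − 2070) = 0.4726.

R ≈ 0.473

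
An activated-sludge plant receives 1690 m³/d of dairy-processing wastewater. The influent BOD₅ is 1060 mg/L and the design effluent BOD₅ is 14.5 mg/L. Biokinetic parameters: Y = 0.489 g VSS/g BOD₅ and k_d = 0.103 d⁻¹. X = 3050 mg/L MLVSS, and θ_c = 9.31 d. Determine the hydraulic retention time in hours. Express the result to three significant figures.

τ ≈ 19.1 h

From the SRT design equation V = Y Q (S₀−S) θ_c / [X (1 + k_d θ_c)] = 0.489 × 1690 × (1060 − 14.5) × 9.31 / [3050 × (1 + 0.103 × 9.31)] = 8.04×10^6 / 5975 = 1346 m³.
HRT = V/Q = 1346 m³ / 1690 m³·d⁻¹ = 0.7966 d × 24 = 19.12 h.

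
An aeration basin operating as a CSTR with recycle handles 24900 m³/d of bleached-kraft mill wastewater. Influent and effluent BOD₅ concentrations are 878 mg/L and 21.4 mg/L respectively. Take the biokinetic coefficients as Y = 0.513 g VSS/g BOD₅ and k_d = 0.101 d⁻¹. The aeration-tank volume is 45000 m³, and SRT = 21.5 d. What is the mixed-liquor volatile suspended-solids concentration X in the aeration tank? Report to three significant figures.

X ≈ 1650 mg/L

X = Y·Q·ΔS·θ_c / [V·(1 + k_d θ_c)] = 0.513 × 24900 × (878 − 21.4) × 21.5 / [45000 × (1 + 0.101 × 21.5)] = 1648 mg/L.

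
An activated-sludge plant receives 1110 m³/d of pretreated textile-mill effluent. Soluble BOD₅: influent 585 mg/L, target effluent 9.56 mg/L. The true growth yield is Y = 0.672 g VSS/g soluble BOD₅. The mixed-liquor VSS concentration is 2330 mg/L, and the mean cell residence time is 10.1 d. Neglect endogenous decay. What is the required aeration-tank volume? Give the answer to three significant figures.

Biomass mass balance (decay neglected): V·X = Y·Q·(S₀ − S)·θ_c, so V = 0.672 × 1110 × (585 − 9.56) × 10.1 / 2330 = 1861 m³.

V ≈ 1860 m³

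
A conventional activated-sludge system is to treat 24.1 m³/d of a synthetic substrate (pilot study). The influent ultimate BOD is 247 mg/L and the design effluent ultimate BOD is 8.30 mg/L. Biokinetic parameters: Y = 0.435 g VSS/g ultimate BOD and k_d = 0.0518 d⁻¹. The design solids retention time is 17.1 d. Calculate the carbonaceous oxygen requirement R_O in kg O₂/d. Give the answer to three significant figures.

R_O ≈ 3.87 kg O₂/d

Observed yield with endogenous decay: Y_obs = Y / (1 + k_d·θ_c) = 0.435 / (1 + 0.0518 × 17.1) = 0.435 / 1.886 = 0.2307 g VSS/g ultimate BOD.
Substrate removed = Q·(S₀ − S) = 24.1 m³/d × (247 − 8.30) g/m³ = 5.75×10^3 g/d = 5.753 kg/d.
Biomass synthesised: P_X = Y_obs × 5.753 = 1.327 kg VSS/d.
R_O = Q·(S₀ − S) − 1.42·P_X = 5.753 − 1.42 × 1.327 = 3.868 kg O₂/d.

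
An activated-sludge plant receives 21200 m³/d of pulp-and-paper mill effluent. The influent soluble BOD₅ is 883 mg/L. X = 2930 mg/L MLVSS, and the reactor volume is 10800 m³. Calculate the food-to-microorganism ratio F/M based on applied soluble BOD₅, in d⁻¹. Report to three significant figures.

F/M ≈ 0.592 d⁻¹

Food-to-microorganism ratio F/M = Q S₀ / (V X) = 21200 × 883 / (10800 × 2930) = 0.5916 d⁻¹.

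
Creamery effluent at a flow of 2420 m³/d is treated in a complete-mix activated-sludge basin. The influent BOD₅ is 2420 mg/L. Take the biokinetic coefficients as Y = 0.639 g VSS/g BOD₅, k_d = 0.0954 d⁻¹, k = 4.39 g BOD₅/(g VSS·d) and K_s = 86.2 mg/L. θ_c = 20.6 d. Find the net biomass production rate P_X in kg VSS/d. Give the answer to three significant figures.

From the Monod/SRT balance for a CMAS, S = K_s·(1+k_d θ_c)/[θ_c·(Y k − k_d) − 1] = 86.2 × (1 + 0.0954 × 20.6) / [20.6 × (0.639 × 4.39 − 0.0954) − 1] = 255.6 / 54.82 = 4.662 mg/L.
Y_obs = Y / (1 + k_d θ_c) = 0.639 / (1 + 0.0954 × 20.6) = 0.639 / 2.965 = 0.2155.
ΔS = 2420 − 4.66 = 2415 mg/L, so the substrate removal rate is 2420 × 2415/1000 = 5845 kg BOD₅/d.
Biomass produced: P_X = Y_obs·Q·ΔS = 0.2155 × 5845 ≈ 1260 kg VSS/d.

P_X ≈ 1260 kg VSS/d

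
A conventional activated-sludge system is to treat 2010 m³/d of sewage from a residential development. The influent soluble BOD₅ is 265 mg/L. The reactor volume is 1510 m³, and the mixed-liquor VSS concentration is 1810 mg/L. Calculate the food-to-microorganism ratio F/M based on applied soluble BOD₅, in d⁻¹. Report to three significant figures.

F/M ≈ 0.195 d⁻¹

F/M = Q·S₀ / (V·X) = 2010 × 265 / (1510 × 1810) = 0.1949 g soluble BOD₅·(g VSS·d)⁻¹.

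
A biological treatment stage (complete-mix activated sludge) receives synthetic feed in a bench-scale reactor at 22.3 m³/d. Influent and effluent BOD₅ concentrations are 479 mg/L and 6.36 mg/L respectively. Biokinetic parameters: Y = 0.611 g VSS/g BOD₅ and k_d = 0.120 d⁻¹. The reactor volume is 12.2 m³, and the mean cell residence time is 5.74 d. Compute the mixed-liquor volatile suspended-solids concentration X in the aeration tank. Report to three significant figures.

X ≈ 1790 mg/L

From V·X·(1 + k_d·θ_c) = Y·Q·(S₀ − S)·θ_c: X = 0.611 × 22.3 × (479 − 6.36) × 5.74 / [12.2 × (1 + 0.120 × 5.74)] = 1794 mg/L.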